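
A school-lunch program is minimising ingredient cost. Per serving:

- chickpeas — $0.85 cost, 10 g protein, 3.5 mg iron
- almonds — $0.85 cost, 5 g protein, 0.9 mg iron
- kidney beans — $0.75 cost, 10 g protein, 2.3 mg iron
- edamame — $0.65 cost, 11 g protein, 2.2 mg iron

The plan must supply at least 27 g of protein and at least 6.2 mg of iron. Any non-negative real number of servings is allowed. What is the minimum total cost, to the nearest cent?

This is a tiny linear program; its minimum lies at a vertex of the feasible set. List the vertices and price them.
chickpeas only: max(27/10, 6.2/3.5) = 2.7 servings → $2.29.
almonds only: max(27/5, 6.2/0.9) = 6.889 servings → $5.86.
kidney beans only: max(27/10, 6.2/2.3) = 2.7 servings → $2.02.
edamame only: max(27/11, 6.2/2.2) = 2.818 servings → $1.83.
chickpeas + almonds with both tight: 0.7882 servings and 3.824 servings → $3.92.
chickpeas + kidney beans: the both-tight solution has a negative serving — not a feasible corner.
chickpeas + edamame with both tight: 0.5333 servings and 1.97 servings → $1.73.
almonds + kidney beans with both tight: 0.04 servings and 2.68 servings → $2.04.
almonds + edamame: the both-tight solution has a negative serving — not a feasible corner.
kidney beans + edamame with both tight: 2.667 servings and 0.0303 servings → $2.02.
The minimum over all feasible corners is $1.73.

$1.73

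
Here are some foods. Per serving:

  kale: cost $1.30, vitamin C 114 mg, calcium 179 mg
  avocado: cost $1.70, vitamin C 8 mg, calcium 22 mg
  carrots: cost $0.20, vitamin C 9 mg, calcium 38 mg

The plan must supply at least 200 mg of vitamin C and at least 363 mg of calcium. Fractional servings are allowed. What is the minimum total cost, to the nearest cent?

$2.48

With two linear requirements the optimum uses one or two foods; enumerate the corners.
kale only: max(200/114, 363/179) = 2.028 servings → $2.64.
avocado only: max(200/8, 363/22) = 25 servings → $42.50.
carrots only: max(200/9, 363/38) = 22.22 servings → $4.44.
kale + avocado with both tight: 1.39 servings and 5.188 servings → $10.63.
kale + carrots with both tight: 1.592 servings and 2.051 servings → $2.48.
avocado + carrots: intersection lies outside the first quadrant.
Cheapest feasible corner: $2.48.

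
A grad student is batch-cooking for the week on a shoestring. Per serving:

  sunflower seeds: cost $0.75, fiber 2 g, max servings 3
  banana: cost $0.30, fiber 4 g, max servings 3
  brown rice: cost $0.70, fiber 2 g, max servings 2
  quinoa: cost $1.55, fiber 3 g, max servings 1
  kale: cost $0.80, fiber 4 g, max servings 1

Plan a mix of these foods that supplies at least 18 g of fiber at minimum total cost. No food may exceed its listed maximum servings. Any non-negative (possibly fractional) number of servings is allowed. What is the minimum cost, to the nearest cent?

$2.40

Cost per g of fiber: banana $0.0750, kale $0.2000, brown rice $0.3500, sunflower seeds $0.3750, quinoa $0.5167.
Take 3 servings of banana: +12.0 g fiber for $0.90 (total $0.90, still need 6.0 g).
Take 1 serving of kale: +4.0 g fiber for $0.80 (total $1.70, still need 2.0 g).
Take 1 serving of brown rice: +2.0 g fiber for $0.70 (total $2.40, still need 0.0 g).
Filling from the cheapest source first is optimal under one linear minimum: $2.40.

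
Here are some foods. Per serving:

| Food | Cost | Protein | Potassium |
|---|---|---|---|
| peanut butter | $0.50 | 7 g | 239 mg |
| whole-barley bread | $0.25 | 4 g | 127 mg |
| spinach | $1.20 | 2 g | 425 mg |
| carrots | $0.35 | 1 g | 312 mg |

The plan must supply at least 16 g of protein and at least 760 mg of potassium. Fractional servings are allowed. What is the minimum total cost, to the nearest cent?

$1.26

This is a tiny linear program; its minimum lies at a vertex of the feasible set. List the vertices and price them.
peanut butter only: max(16/7, 760/239) = 3.18 servings → $1.59.
whole-barley bread only: max(16/4, 760/127) = 5.984 servings → $1.50.
spinach only: max(16/2, 760/425) = 8 servings → $9.60.
carrots only: max(16/1, 760/312) = 16 servings → $5.60.
peanut butter + whole-barley bread: the both-tight solution has a negative serving — not a feasible corner.
peanut butter + spinach with both tight: 2.115 servings and 0.5991 servings → $1.78.
peanut butter + carrots with both tight: 2.176 servings and 0.7692 servings → $1.36.
whole-barley bread + spinach with both tight: 3.651 servings and 0.6971 servings → $1.75.
whole-barley bread + carrots with both tight: 3.775 servings and 0.8992 servings → $1.26.
spinach + carrots: the both-tight solution has a negative serving — not a feasible corner.
So the least-cost plan costs $1.26.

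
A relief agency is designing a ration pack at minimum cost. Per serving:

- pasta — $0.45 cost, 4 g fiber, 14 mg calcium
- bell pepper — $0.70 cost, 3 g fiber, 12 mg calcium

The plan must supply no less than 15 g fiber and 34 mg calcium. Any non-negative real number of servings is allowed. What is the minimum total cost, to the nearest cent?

Compare the cost at each extreme point of the feasible region.
pasta only: max(15/4, 34/14) = 3.75 servings → $1.69.
bell pepper only: max(15/3, 34/12) = 5 servings → $3.50.
pasta + bell pepper with both targets exact would need a negative amount; discard.
Cheapest feasible corner: $1.69.

$1.69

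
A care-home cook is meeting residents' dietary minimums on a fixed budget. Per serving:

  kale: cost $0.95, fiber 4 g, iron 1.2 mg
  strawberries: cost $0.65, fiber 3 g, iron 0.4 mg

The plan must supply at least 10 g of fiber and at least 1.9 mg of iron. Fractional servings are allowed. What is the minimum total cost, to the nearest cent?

$2.24

Two binding constraints pin down two serving amounts, so the optimal mix uses at most two foods. The candidates are each food alone (scaled to the tighter of fiber/iron) and each pair with both constraints tight.
kale only: max(10/4, 1.9/1.2) = 2.5 servings → $2.38.
strawberries only: max(10/3, 1.9/0.4) = 4.75 servings → $3.09.
kale + strawberries with both tight: 0.85 servings and 2.2 servings → $2.24.
So the least-cost plan costs $2.24.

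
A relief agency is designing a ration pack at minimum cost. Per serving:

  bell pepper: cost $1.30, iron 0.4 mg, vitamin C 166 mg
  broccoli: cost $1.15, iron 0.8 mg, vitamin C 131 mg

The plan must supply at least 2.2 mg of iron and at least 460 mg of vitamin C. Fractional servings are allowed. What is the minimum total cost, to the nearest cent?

$3.88

For a min-cost LP with two ≥-constraints, a basic feasible solution has at most two positive variables.
bell pepper only: max(2.2/0.4, 460/166) = 5.5 servings → $7.15.
broccoli only: max(2.2/0.8, 460/131) = 3.511 servings → $4.04.
bell pepper + broccoli with both tight: 0.9925 servings and 2.254 servings → $3.88.
The minimum over all feasible corners is $3.88.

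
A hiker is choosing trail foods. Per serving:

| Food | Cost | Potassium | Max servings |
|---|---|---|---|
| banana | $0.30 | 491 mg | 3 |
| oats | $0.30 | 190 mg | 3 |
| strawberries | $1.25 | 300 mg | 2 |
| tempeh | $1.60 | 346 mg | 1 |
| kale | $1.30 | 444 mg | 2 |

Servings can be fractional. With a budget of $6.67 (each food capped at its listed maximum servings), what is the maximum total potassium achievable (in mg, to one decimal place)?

Potassium per dollar: banana 1637, oats 633.3, kale 341.5, strawberries 240, tempeh 216.2.
Take 3 servings of banana: spends $0.90, +1473.0 mg potassium (running total 1473.0 mg).
Take 3 servings of oats: spends $0.90, +570.0 mg potassium (running total 2043.0 mg).
Take 2 servings of kale: spends $2.60, +888.0 mg potassium (running total 2931.0 mg).
Take 1.816 servings of strawberries: spends $2.27, +544.8 mg potassium (running total 3475.8 mg).
Filling greedily by potassium-per-dollar is optimal for one linear limit, giving 3475.8 mg.

3475.8 mg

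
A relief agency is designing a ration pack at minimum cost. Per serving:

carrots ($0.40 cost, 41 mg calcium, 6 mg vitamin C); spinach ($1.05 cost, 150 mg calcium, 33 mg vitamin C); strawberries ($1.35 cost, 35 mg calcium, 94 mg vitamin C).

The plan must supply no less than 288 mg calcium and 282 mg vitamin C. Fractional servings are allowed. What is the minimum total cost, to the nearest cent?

$4.82

carrots only: max(288/41, 282/6) = 47 servings → $18.80.
spinach only: max(288/150, 282/33) = 8.545 servings → $8.97.
strawberries only: max(288/35, 282/94) = 8.229 servings → $11.11.
carrots + spinach with both targets exact would need a negative amount; discard.
carrots + strawberries with both tight: 4.721 servings and 2.699 servings → $5.53.
spinach + strawberries with both tight: 1.329 servings and 2.533 servings → $4.82.
Cheapest feasible corner: $4.82.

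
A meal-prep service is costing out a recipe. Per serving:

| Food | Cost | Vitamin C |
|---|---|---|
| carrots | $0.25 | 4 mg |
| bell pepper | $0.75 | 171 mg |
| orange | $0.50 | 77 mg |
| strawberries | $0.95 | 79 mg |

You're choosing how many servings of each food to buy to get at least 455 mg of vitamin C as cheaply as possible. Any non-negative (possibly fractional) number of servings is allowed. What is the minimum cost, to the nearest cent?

Cost per mg of vitamin C: bell pepper $0.0044, orange $0.0065, strawberries $0.0120, carrots $0.0625.
With no serving limits, use only bell pepper: 455 mg / 171 mg = 2.661 servings × $0.75 = $2.00.

$2.00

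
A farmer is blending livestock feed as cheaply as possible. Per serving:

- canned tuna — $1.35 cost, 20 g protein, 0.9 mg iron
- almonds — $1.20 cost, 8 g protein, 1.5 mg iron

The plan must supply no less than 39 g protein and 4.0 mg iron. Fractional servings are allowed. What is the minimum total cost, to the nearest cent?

$3.93

Compare the cost at each extreme point of the feasible region.
canned tuna only: max(39/20, 4.0/0.9) = 4.444 servings → $6.00.
almonds only: max(39/8, 4.0/1.5) = 4.875 servings → $5.85.
canned tuna + almonds with both tight: 1.162 servings and 1.969 servings → $3.93.
So the least-cost plan costs $3.93.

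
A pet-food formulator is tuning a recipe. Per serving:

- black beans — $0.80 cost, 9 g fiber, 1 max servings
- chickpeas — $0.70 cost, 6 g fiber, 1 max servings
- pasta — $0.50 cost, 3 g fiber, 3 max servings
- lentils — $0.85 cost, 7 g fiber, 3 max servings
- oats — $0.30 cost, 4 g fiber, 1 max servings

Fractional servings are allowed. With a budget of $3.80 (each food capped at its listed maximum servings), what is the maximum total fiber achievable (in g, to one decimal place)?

35.5 g

Fiber per dollar: oats 13.33, black beans 11.25, chickpeas 8.571, lentils 8.235, pasta 6.
Take 1 serving of oats: spends $0.30, +4.0 g fiber (running total 4.0 g).
Take 1 serving of black beans: spends $0.80, +9.0 g fiber (running total 13.0 g).
Take 1 serving of chickpeas: spends $0.70, +6.0 g fiber (running total 19.0 g).
Take 2.353 servings of lentils: spends $2.00, +16.5 g fiber (running total 35.5 g).
Filling greedily by fiber-per-dollar is optimal for one linear limit, giving 35.5 g.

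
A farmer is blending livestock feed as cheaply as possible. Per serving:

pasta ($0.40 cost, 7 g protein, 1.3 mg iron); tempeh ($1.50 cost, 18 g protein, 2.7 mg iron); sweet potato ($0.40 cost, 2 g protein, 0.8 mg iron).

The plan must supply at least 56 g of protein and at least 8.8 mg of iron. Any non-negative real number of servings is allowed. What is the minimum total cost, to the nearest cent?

pasta only: max(56/7, 8.8/1.3) = 8 servings → $3.20.
tempeh only: max(56/18, 8.8/2.7) = 3.259 servings → $4.89.
sweet potato only: max(56/2, 8.8/0.8) = 28 servings → $11.20.
pasta + tempeh with both tight: 1.6 servings and 2.489 servings → $4.37.
pasta + sweet potato: the both-tight solution has a negative serving — not a feasible corner.
tempeh + sweet potato with both tight: 3.022 servings and 0.8 servings → $4.85.
Cheapest feasible corner: $3.20.

$3.20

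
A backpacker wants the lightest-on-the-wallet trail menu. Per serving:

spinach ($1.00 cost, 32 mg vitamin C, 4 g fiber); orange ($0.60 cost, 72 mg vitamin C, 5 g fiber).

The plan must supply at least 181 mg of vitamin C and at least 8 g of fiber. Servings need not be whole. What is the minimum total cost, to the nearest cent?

For a min-cost LP with two ≥-constraints, a basic feasible solution has at most two positive variables.
spinach only: max(181/32, 8/4) = 5.656 servings → $5.66.
orange only: max(181/72, 8/5) = 2.514 servings → $1.51.
spinach + orange: intersection lies outside the first quadrant.
The minimum over all feasible corners is $1.51.

$1.51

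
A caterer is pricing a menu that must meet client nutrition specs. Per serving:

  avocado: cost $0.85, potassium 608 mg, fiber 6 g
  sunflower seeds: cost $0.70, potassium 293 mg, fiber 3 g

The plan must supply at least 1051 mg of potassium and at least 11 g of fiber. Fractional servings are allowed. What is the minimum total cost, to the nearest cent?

This is a tiny linear program; its minimum lies at a vertex of the feasible set. List the vertices and price them.
avocado only: max(1051/608, 11/6) = 1.833 servings → $1.56.
sunflower seeds only: max(1051/293, 11/3) = 3.667 servings → $2.57.
avocado + sunflower seeds with both targets exact would need a negative amount; discard.
The minimum over all feasible corners is $1.56.

$1.56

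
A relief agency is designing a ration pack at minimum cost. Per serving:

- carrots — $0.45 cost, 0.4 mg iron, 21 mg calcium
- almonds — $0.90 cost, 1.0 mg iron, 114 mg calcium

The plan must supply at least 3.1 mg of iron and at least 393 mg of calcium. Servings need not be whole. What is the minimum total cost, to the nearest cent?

$3.10

At the optimum either one food covers both requirements or two foods hit both targets exactly; no other combination can be cheaper.
carrots only: max(3.1/0.4, 393/21) = 18.71 servings → $8.42.
almonds only: max(3.1/1.0, 393/114) = 3.447 servings → $3.10.
carrots + almonds with both targets exact would need a negative amount; discard.
So the least-cost plan costs $3.10.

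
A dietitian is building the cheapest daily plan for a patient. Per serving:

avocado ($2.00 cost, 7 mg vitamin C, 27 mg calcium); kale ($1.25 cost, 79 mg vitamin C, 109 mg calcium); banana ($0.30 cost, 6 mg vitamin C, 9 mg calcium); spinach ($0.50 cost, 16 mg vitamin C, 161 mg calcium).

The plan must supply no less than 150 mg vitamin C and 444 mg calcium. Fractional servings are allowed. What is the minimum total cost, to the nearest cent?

Two binding constraints pin down two serving amounts, so the optimal mix uses at most two foods. The candidates are each food alone (scaled to the tighter of vitamin C/calcium) and each pair with both constraints tight.
avocado only: max(150/7, 444/27) = 21.43 servings → $42.86.
kale only: max(150/79, 444/109) = 4.073 servings → $5.09.
banana only: max(150/6, 444/9) = 49.33 servings → $14.80.
spinach only: max(150/16, 444/161) = 9.375 servings → $4.69.
avocado + kale with both tight: 13.67 servings and 0.6876 servings → $28.20.
avocado + banana with both tight: 13.27 servings and 9.515 servings → $29.40.
avocado + spinach: intersection lies outside the first quadrant.
kale + banana with both targets exact would need a negative amount; discard.
kale + spinach with both tight: 1.553 servings and 1.706 servings → $2.79.
banana + spinach with both tight: 20.74 servings and 1.599 servings → $7.02.
Cheapest feasible corner: $2.79.

$2.79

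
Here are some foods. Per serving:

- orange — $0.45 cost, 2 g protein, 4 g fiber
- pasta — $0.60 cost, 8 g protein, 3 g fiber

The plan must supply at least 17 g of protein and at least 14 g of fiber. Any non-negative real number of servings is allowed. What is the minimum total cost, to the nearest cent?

$1.98

At the optimum either one food covers both requirements or two foods hit both targets exactly; no other combination can be cheaper.
orange only: max(17/2, 14/4) = 8.5 servings → $3.83.
pasta only: max(17/8, 14/3) = 4.667 servings → $2.80.
orange + pasta with both tight: 2.346 servings and 1.538 servings → $1.98.
Cheapest feasible corner: $1.98.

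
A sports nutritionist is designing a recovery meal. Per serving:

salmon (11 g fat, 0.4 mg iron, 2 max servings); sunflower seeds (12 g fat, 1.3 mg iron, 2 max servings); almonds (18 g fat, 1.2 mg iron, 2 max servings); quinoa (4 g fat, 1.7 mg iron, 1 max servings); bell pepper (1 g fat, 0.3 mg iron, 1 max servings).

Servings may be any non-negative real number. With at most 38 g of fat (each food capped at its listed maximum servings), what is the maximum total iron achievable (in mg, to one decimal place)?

5.2 mg

Iron per g fat: quinoa 0.425, bell pepper 0.3, sunflower seeds 0.1083, almonds 0.06667, salmon 0.03636.
Take 1 serving of quinoa: uses 4 g fat, +1.7 mg iron (running total 1.7 mg).
Take 1 serving of bell pepper: uses 1 g fat, +0.3 mg iron (running total 2.0 mg).
Take 2 servings of sunflower seeds: uses 24 g fat, +2.6 mg iron (running total 4.6 mg).
Take 0.5 servings of almonds: uses 9 g fat, +0.6 mg iron (running total 5.2 mg).
Greedy by best ratio exhausts the fat allowance optimally: 5.2 mg.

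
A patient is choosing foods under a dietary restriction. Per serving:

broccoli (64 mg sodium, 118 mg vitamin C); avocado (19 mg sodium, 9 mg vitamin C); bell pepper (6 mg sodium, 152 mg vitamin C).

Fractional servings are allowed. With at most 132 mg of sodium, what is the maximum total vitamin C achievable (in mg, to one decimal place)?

3344.0 mg

Vitamin C per mg sodium: bell pepper 25.33, broccoli 1.844, avocado 0.4737.
With no serving limits, spend the whole sodium allowance on bell pepper: 132 mg / 6 mg × 152 mg = 3344.0 mg.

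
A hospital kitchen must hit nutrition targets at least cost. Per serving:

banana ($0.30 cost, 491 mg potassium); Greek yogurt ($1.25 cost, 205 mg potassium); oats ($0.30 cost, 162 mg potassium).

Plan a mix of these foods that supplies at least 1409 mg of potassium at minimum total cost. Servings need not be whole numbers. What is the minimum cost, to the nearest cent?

Cost per mg of potassium: banana $0.0006, oats $0.0019, Greek yogurt $0.0061.
With no serving limits, use only banana: 1409 mg / 491 mg = 2.87 servings × $0.30 = $0.86.

$0.86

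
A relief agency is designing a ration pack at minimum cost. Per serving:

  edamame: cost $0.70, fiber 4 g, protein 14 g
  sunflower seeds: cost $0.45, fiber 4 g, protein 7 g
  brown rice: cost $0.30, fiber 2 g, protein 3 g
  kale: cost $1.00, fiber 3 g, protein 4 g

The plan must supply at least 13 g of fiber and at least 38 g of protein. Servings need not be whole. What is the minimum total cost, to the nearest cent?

Two binding constraints pin down two serving amounts, so the optimal mix uses at most two foods. The candidates are each food alone (scaled to the tighter of fiber/protein) and each pair with both constraints tight.
edamame only: max(13/4, 38/14) = 3.25 servings → $2.27.
sunflower seeds only: max(13/4, 38/7) = 5.429 servings → $2.44.
brown rice only: max(13/2, 38/3) = 12.67 servings → $3.80.
kale only: max(13/3, 38/4) = 9.5 servings → $9.50.
edamame + sunflower seeds with both tight: 2.179 servings and 1.071 servings → $2.01.
edamame + brown rice with both tight: 2.312 servings and 1.875 servings → $2.18.
edamame + kale with both tight: 2.385 servings and 1.154 servings → $2.82.
sunflower seeds + brown rice with both targets exact would need a negative amount; discard.
sunflower seeds + kale: intersection lies outside the first quadrant.
brown rice + kale: intersection lies outside the first quadrant.
The minimum over all feasible corners is $2.01.

$2.01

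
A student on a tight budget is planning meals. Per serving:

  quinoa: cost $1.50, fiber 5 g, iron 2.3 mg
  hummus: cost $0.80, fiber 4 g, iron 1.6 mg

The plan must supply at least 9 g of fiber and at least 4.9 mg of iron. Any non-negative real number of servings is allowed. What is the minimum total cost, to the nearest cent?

$2.45

A basic optimal solution has at most two foods positive. Try each food alone and each pair with both targets met exactly.
quinoa only: max(9/5, 4.9/2.3) = 2.13 servings → $3.20.
hummus only: max(9/4, 4.9/1.6) = 3.062 servings → $2.45.
quinoa + hummus: the both-tight solution has a negative serving — not a feasible corner.
So the least-cost plan costs $2.45.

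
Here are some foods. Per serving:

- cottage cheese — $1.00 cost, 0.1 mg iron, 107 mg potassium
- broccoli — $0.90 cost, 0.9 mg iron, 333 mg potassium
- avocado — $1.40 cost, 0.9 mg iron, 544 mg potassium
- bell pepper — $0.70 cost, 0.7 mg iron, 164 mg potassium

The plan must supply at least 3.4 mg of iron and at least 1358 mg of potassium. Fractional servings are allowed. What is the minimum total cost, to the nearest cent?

At the optimum either one food covers both requirements or two foods hit both targets exactly; no other combination can be cheaper.
cottage cheese only: max(3.4/0.1, 1358/107) = 34 servings → $34.00.
broccoli only: max(3.4/0.9, 1358/333) = 4.078 servings → $3.67.
avocado only: max(3.4/0.9, 1358/544) = 3.778 servings → $5.29.
bell pepper only: max(3.4/0.7, 1358/164) = 8.28 servings → $5.80.
cottage cheese + broccoli with both tight: 1.429 servings and 3.619 servings → $4.69.
cottage cheese + avocado: intersection lies outside the first quadrant.
cottage cheese + bell pepper with both tight: 6.718 servings and 3.897 servings → $9.45.
broccoli + avocado with both tight: 3.304 servings and 0.4739 servings → $3.64.
broccoli + bell pepper: the both-tight solution has a negative serving — not a feasible corner.
avocado + bell pepper with both tight: 1.685 servings and 2.69 servings → $4.24.
Cheapest feasible corner: $3.64.

$3.64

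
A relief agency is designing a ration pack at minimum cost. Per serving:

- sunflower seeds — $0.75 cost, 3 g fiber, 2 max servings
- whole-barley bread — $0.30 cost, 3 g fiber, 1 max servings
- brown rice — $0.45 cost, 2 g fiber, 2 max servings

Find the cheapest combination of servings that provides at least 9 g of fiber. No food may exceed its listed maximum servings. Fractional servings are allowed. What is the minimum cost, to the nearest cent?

Cost per g of fiber: whole-barley bread $0.1000, brown rice $0.2250, sunflower seeds $0.2500.
Take 1 serving of whole-barley bread: +3.0 g fiber for $0.30 (total $0.30, still need 6.0 g).
Take 2 servings of brown rice: +4.0 g fiber for $0.90 (total $1.20, still need 2.0 g).
Take 0.6667 servings of sunflower seeds: +2.0 g fiber for $0.50 (total $1.70, still need 0.0 g).
Filling from the cheapest source first is optimal under one linear minimum: $1.70.

$1.70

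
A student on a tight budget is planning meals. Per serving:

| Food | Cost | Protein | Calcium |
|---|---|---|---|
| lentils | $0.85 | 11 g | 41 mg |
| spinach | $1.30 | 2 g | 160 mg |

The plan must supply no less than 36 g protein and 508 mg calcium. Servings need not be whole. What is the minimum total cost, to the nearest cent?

$5.59

The cheapest plan sits at a corner of the feasible region — with two constraints it uses at most two foods.
lentils only: max(36/11, 508/41) = 12.39 servings → $10.53.
spinach only: max(36/2, 508/160) = 18 servings → $23.40.
lentils + spinach with both tight: 2.827 servings and 2.451 servings → $5.59.
So the least-cost plan costs $5.59.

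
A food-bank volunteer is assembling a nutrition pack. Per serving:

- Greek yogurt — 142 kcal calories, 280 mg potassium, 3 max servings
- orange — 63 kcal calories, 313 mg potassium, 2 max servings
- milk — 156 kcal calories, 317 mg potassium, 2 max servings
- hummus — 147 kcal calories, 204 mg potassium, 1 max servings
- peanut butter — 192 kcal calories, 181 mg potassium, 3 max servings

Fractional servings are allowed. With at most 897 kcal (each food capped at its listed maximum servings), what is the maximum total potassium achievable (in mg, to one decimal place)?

2145.8 mg

Potassium per kcal: orange 4.968, milk 2.032, Greek yogurt 1.972, hummus 1.388, peanut butter 0.9427.
Take 2 servings of orange: uses 126 kcal, +626.0 mg potassium (running total 626.0 mg).
Take 2 servings of milk: uses 312 kcal, +634.0 mg potassium (running total 1260.0 mg).
Take 3 servings of Greek yogurt: uses 426 kcal, +840.0 mg potassium (running total 2100.0 mg).
Take 0.2245 servings of hummus: uses 33 kcal, +45.8 mg potassium (running total 2145.8 mg).
Greedy by best ratio exhausts the calories allowance optimally: 2145.8 mg.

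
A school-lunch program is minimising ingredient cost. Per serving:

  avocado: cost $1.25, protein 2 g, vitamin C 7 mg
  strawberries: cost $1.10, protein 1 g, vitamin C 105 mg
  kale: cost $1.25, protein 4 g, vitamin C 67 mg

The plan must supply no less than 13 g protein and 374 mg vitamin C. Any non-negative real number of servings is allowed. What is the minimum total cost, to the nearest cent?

avocado only: max(13/2, 374/7) = 53.43 servings → $66.79.
strawberries only: max(13/1, 374/105) = 13 servings → $14.30.
kale only: max(13/4, 374/67) = 5.582 servings → $6.98.
avocado + strawberries with both tight: 4.882 servings and 3.236 servings → $9.66.
avocado + kale with both targets exact would need a negative amount; discard.
strawberries + kale with both tight: 1.771 servings and 2.807 servings → $5.46.
The minimum over all feasible corners is $5.46.

$5.46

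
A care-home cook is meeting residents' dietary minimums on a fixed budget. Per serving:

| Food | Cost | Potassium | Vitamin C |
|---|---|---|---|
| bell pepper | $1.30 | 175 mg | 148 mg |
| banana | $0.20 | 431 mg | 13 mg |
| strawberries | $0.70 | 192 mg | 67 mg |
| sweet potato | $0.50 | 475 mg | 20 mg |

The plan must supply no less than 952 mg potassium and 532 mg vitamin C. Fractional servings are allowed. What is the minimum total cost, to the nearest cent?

$4.74

Two binding constraints pin down two serving amounts, so the optimal mix uses at most two foods. The candidates are each food alone (scaled to the tighter of potassium/vitamin C) and each pair with both constraints tight.
bell pepper only: max(952/175, 532/148) = 5.44 servings → $7.07.
banana only: max(952/431, 532/13) = 40.92 servings → $8.18.
strawberries only: max(952/192, 532/67) = 7.94 servings → $5.56.
sweet potato only: max(952/475, 532/20) = 26.6 servings → $13.30.
bell pepper + banana with both tight: 3.526 servings and 0.777 servings → $4.74.
bell pepper + strawberries with both tight: 2.298 servings and 2.864 servings → $4.99.
bell pepper + sweet potato with both tight: 3.498 servings and 0.7155 servings → $4.91.
banana + strawberries: the both-tight solution has a negative serving — not a feasible corner.
banana + sweet potato: intersection lies outside the first quadrant.
strawberries + sweet potato with both targets exact would need a negative amount; discard.
Cheapest feasible corner: $4.74.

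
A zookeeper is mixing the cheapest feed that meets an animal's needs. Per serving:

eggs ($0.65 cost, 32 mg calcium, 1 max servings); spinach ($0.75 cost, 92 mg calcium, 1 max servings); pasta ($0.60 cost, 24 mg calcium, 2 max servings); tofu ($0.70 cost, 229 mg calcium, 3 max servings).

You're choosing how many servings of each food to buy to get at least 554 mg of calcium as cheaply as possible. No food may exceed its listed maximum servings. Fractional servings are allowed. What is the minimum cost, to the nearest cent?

$1.69

Cost per mg of calcium: tofu $0.0031, spinach $0.0082, eggs $0.0203, pasta $0.0250.
Take 2.419 servings of tofu: +554.0 mg calcium for $1.69 (total $1.69, still need 0.0 mg).
Greedy by cheapest-per-mg is optimal for a single linear constraint, so the minimum cost is $1.69.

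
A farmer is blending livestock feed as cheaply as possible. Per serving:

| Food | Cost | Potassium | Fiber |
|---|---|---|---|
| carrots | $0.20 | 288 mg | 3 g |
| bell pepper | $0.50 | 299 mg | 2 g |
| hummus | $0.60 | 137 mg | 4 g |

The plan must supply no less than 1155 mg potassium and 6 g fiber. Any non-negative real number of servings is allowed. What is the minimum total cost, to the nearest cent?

$0.80

Minimising a linear cost over {potassium ≥ 1155, fiber ≥ 6, servings ≥ 0} — the optimum is at a vertex, using one or two foods.
carrots only: max(1155/288, 6/3) = 4.01 servings → $0.80.
bell pepper only: max(1155/299, 6/2) = 3.863 servings → $1.93.
hummus only: max(1155/137, 6/4) = 8.431 servings → $5.06.
carrots + bell pepper: intersection lies outside the first quadrant.
carrots + hummus with both targets exact would need a negative amount; discard.
bell pepper + hummus: the both-tight solution has a negative serving — not a feasible corner.
Cheapest feasible corner: $0.80.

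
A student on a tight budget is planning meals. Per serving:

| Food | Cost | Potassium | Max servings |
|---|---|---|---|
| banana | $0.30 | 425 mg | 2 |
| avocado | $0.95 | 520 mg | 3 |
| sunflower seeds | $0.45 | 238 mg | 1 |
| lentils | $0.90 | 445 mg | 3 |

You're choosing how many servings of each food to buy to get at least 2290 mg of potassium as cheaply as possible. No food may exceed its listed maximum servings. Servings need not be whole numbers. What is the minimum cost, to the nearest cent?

Cost per mg of potassium: banana $0.0007, avocado $0.0018, sunflower seeds $0.0019, lentils $0.0020.
Take 2 servings of banana: +850.0 mg potassium for $0.60 (total $0.60, still need 1440.0 mg).
Take 2.769 servings of avocado: +1440.0 mg potassium for $2.63 (total $3.23, still need 0.0 mg).
Greedy by cheapest-per-mg is optimal for a single linear constraint, so the minimum cost is $3.23.

$3.23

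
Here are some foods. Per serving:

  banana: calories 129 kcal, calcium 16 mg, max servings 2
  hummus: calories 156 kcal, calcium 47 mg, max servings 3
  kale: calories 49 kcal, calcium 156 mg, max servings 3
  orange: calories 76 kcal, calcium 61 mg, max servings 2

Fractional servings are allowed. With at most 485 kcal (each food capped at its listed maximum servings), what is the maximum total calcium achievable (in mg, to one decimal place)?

646.0 mg

Calcium per kcal: kale 3.184, orange 0.8026, hummus 0.3013, banana 0.124.
Take 3 servings of kale: uses 147 kcal, +468.0 mg calcium (running total 468.0 mg).
Take 2 servings of orange: uses 152 kcal, +122.0 mg calcium (running total 590.0 mg).
Take 1.192 servings of hummus: uses 186 kcal, +56.0 mg calcium (running total 646.0 mg).
Filling greedily by calcium-per-kcal is optimal for one linear limit, giving 646.0 mg.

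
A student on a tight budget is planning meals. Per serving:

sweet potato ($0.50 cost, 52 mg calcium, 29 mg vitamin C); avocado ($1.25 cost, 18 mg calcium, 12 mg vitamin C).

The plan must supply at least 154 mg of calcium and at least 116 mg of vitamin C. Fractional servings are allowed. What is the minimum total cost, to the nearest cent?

$2.00

At the optimum either one food covers both requirements or two foods hit both targets exactly; no other combination can be cheaper.
sweet potato only: max(154/52, 116/29) = 4 servings → $2.00.
avocado only: max(154/18, 116/12) = 9.667 servings → $12.08.
sweet potato + avocado: intersection lies outside the first quadrant.
So the least-cost plan costs $2.00.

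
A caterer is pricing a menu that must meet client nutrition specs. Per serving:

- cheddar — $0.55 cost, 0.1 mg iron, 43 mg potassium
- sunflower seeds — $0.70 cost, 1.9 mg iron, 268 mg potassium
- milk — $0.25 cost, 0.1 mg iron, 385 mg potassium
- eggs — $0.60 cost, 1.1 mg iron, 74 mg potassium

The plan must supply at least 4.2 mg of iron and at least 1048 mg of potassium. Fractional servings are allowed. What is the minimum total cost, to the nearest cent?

$1.81

Two binding constraints pin down two serving amounts, so the optimal mix uses at most two foods. The candidates are each food alone (scaled to the tighter of iron/potassium) and each pair with both constraints tight.
cheddar only: max(4.2/0.1, 1048/43) = 42 servings → $23.10.
sunflower seeds only: max(4.2/1.9, 1048/268) = 3.91 servings → $2.74.
milk only: max(4.2/0.1, 1048/385) = 42 servings → $10.50.
eggs only: max(4.2/1.1, 1048/74) = 14.16 servings → $8.50.
cheddar + sunflower seeds with both tight: 15.77 servings and 1.381 servings → $9.64.
cheddar + milk: the both-tight solution has a negative serving — not a feasible corner.
cheddar + eggs with both tight: 21.1 servings and 1.9 servings → $12.75.
sunflower seeds + milk with both tight: 2.146 servings and 1.228 servings → $1.81.
sunflower seeds + eggs: intersection lies outside the first quadrant.
milk + eggs with both tight: 2.024 servings and 3.634 servings → $2.69.
So the least-cost plan costs $1.81.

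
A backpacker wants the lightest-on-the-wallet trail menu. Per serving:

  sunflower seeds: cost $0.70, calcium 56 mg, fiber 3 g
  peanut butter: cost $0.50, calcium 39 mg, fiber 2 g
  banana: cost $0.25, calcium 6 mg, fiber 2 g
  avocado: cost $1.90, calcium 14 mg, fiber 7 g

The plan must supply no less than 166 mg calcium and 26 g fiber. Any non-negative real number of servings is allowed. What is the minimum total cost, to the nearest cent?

At the optimum either one food covers both requirements or two foods hit both targets exactly; no other combination can be cheaper.
sunflower seeds only: max(166/56, 26/3) = 8.667 servings → $6.07.
peanut butter only: max(166/39, 26/2) = 13 servings → $6.50.
banana only: max(166/6, 26/2) = 27.67 servings → $6.92.
avocado only: max(166/14, 26/7) = 11.86 servings → $22.53.
sunflower seeds + peanut butter: the both-tight solution has a negative serving — not a feasible corner.
sunflower seeds + banana with both tight: 1.872 servings and 10.19 servings → $3.86.
sunflower seeds + avocado with both tight: 2.28 servings and 2.737 servings → $6.80.
peanut butter + banana with both tight: 2.667 servings and 10.33 servings → $3.92.
peanut butter + avocado with both tight: 3.257 servings and 2.784 servings → $6.92.
banana + avocado: the both-tight solution has a negative serving — not a feasible corner.
The minimum over all feasible corners is $3.86.

$3.86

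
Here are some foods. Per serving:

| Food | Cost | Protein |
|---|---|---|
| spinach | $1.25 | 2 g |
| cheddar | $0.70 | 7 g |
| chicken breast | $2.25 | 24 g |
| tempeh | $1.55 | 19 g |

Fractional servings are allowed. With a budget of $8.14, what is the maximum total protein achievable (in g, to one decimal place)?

Protein per dollar: tempeh 12.26, chicken breast 10.67, cheddar 10, spinach 1.6.
With no serving limits, spend the whole cost allowance on tempeh: $8.14 / $1.55 × 19 g = 99.8 g.

99.8 g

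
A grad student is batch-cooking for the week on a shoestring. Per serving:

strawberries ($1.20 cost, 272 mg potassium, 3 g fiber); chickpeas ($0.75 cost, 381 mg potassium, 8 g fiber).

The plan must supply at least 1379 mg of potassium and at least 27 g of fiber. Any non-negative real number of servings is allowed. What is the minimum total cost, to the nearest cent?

$2.71

An LP optimum is at a vertex; with two nutrient constraints at most two foods are used. Check each candidate.
strawberries only: max(1379/272, 27/3) = 9 servings → $10.80.
chickpeas only: max(1379/381, 27/8) = 3.619 servings → $2.71.
strawberries + chickpeas with both tight: 0.7212 servings and 3.105 servings → $3.19.
Cheapest feasible corner: $2.71.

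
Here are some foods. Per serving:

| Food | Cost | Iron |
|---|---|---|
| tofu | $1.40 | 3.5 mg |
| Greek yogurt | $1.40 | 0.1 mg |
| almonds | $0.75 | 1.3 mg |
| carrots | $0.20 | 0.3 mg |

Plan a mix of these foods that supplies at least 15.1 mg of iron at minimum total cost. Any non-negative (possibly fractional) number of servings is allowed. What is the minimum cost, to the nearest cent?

$6.04

Cost per mg of iron: tofu $0.4000, almonds $0.5769, carrots $0.6667, Greek yogurt $14.0000.
With no serving limits, use only tofu: 15.1 mg / 3.5 mg = 4.314 servings × $1.40 = $6.04.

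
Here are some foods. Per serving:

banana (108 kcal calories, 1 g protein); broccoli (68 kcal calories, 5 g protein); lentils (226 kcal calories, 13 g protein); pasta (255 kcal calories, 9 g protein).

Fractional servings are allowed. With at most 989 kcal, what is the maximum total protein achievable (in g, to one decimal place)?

Protein per kcal: broccoli 0.07353, lentils 0.05752, pasta 0.03529, banana 0.009259.
With no serving limits, spend the whole calories allowance on broccoli: 989 kcal / 68 kcal × 5 g = 72.7 g.

72.7 g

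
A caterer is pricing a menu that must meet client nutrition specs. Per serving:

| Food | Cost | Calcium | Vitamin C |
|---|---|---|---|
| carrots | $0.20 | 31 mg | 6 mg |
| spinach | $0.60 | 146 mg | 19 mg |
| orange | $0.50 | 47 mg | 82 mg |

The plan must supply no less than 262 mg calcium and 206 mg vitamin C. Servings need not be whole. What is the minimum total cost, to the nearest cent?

A basic optimal solution has at most two foods positive. Try each food alone and each pair with both targets met exactly.
carrots only: max(262/31, 206/6) = 34.33 servings → $6.87.
spinach only: max(262/146, 206/19) = 10.84 servings → $6.51.
orange only: max(262/47, 206/82) = 5.574 servings → $2.79.
carrots + spinach: intersection lies outside the first quadrant.
carrots + orange with both tight: 5.222 servings and 2.13 servings → $2.11.
spinach + orange with both tight: 1.065 servings and 2.265 servings → $1.77.
The minimum over all feasible corners is $1.77.

$1.77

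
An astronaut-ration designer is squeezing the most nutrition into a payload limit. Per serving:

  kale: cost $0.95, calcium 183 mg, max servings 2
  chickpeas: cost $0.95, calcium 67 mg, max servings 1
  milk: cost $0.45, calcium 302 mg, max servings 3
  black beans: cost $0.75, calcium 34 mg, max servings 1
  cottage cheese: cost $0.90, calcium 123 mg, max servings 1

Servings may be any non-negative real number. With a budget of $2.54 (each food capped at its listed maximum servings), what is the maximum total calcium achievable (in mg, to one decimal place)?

1135.2 mg

Calcium per dollar: milk 671.1, kale 192.6, cottage cheese 136.7, chickpeas 70.53, black beans 45.33.
Take 3 servings of milk: spends $1.35, +906.0 mg calcium (running total 906.0 mg).
Take 1.253 servings of kale: spends $1.19, +229.2 mg calcium (running total 1135.2 mg).
Greedy by best ratio exhausts the cost allowance optimally: 1135.2 mg.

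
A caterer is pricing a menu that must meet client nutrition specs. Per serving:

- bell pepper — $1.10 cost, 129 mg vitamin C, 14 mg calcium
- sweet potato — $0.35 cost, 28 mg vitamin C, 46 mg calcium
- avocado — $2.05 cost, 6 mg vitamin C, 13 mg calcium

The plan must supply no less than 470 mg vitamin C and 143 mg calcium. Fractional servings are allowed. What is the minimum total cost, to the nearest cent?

Two binding constraints pin down two serving amounts, so the optimal mix uses at most two foods. The candidates are each food alone (scaled to the tighter of vitamin C/calcium) and each pair with both constraints tight.
bell pepper only: max(470/129, 143/14) = 10.21 servings → $11.24.
sweet potato only: max(470/28, 143/46) = 16.79 servings → $5.88.
avocado only: max(470/6, 143/13) = 78.33 servings → $160.58.
bell pepper + sweet potato with both tight: 3.179 servings and 2.141 servings → $4.25.
bell pepper + avocado with both tight: 3.297 servings and 7.449 servings → $18.90.
sweet potato + avocado: the both-tight solution has a negative serving — not a feasible corner.
The minimum over all feasible corners is $4.25.

$4.25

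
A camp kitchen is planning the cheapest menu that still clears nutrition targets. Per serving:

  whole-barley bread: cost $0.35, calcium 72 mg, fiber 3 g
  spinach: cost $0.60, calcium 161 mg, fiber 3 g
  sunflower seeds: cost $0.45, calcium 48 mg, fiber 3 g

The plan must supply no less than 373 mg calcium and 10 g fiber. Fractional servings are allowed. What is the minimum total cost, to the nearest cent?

$1.54

This is a tiny linear program; its minimum lies at a vertex of the feasible set. List the vertices and price them.
whole-barley bread only: max(373/72, 10/3) = 5.181 servings → $1.81.
spinach only: max(373/161, 10/3) = 3.333 servings → $2.00.
sunflower seeds only: max(373/48, 10/3) = 7.771 servings → $3.50.
whole-barley bread + spinach with both tight: 1.839 servings and 1.494 servings → $1.54.
whole-barley bread + sunflower seeds with both targets exact would need a negative amount; discard.
spinach + sunflower seeds with both tight: 1.885 servings and 1.448 servings → $1.78.
So the least-cost plan costs $1.54.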